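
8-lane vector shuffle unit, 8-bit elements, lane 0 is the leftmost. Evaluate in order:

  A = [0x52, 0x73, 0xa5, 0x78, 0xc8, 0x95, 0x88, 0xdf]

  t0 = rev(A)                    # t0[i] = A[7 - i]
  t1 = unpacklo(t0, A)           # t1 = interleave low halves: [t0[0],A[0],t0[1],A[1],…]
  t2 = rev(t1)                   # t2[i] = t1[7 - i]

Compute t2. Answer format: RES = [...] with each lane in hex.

RES = [ 0x78  0xc8  0xa5  0x95  0x73  0x88  0x52  0xdf ]

→ t0 |df|88|95|c8|78|a5|73|52|
→ t1 |df|52|88|73|95|a5|c8|78|
→ t2 |78|c8|a5|95|73|88|52|df|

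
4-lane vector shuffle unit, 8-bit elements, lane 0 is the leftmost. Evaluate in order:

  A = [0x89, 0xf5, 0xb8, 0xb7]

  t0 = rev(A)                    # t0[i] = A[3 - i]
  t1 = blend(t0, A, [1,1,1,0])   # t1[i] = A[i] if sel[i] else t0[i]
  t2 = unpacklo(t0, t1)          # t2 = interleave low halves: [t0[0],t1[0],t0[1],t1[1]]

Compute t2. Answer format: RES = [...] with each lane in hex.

t0 = [0xb7, 0xb8, 0xf5, 0x89]
t1 = [0x89, 0xf5, 0xb8, 0x89]
t2 = [0xb7, 0x89, 0xb8, 0xf5]

RES = [0xb7, 0x89, 0xb8, 0xf5]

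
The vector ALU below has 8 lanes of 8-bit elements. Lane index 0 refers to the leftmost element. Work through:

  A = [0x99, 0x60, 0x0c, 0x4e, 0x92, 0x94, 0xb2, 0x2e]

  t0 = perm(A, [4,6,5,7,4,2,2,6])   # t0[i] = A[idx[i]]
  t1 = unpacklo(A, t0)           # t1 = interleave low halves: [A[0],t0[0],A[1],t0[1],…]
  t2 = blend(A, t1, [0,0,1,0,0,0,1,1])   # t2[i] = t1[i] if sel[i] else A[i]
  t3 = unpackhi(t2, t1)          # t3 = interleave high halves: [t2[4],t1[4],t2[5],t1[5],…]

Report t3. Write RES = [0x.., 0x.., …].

RES = [ 0x92  0x0c  0x94  0x94  0x4e  0x4e  0x2e  0x2e ]

→ t0 |92|b2|94|2e|92|0c|0c|b2|
→ t1 |99|92|60|b2|0c|94|4e|2e|
→ t2 |99|60|60|4e|92|94|4e|2e|
→ t3 |92|0c|94|94|4e|4e|2e|2e|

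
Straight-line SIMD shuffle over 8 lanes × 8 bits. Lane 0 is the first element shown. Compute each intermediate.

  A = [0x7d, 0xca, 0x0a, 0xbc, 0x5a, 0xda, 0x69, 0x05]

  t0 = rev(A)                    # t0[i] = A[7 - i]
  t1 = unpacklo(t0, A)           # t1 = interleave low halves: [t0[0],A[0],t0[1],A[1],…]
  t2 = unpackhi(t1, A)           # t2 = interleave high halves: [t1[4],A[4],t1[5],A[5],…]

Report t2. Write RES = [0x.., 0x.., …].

  t0: 05 69 da 5a bc 0a ca 7d
  t1: 05 7d 69 ca da 0a 5a bc
  t2: da 5a 0a da 5a 69 bc 05

RES = [0xda, 0x5a, 0x0a, 0xda, 0x5a, 0x69, 0xbc, 0x05]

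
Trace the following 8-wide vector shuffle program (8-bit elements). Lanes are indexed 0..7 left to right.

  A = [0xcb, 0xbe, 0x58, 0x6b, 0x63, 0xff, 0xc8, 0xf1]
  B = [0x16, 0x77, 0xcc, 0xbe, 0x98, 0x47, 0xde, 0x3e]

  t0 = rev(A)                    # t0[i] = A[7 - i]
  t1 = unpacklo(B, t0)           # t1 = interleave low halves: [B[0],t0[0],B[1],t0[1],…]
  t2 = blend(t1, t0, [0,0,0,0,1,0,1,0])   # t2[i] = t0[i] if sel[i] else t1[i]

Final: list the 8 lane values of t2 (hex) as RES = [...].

  t0: f1 c8 ff 63 6b 58 be cb
  t1: 16 f1 77 c8 cc ff be 63
  t2: 16 f1 77 c8 6b ff be 63

RES = [ 0x16  0xf1  0x77  0xc8  0x6b  0xff  0xbe  0x63 ]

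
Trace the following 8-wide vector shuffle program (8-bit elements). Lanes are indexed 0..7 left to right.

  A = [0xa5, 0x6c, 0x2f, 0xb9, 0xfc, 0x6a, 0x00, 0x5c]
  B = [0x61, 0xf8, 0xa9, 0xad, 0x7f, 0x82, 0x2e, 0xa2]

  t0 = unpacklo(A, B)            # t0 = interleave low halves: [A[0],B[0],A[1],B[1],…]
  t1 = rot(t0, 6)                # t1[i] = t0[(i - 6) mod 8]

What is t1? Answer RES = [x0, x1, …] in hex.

RES = [ 0x6c  0xf8  0x2f  0xa9  0xb9  0xad  0xa5  0x61 ]

t0 = [0xa5, 0x61, 0x6c, 0xf8, 0x2f, 0xa9, 0xb9, 0xad]
t1 = [0x6c, 0xf8, 0x2f, 0xa9, 0xb9, 0xad, 0xa5, 0x61]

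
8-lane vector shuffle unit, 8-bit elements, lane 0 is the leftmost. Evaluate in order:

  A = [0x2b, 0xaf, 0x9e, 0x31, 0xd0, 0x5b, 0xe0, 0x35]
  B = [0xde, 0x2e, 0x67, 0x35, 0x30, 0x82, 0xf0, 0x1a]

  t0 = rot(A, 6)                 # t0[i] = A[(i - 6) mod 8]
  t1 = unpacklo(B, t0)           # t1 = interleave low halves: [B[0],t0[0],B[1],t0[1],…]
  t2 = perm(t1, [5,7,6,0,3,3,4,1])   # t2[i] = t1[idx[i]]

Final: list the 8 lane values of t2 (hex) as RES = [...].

  t0: 9e 31 d0 5b e0 35 2b af
  t1: de 9e 2e 31 67 d0 35 5b
  t2: d0 5b 35 de 31 31 67 9e

RES = [0xd0, 0x5b, 0x35, 0xde, 0x31, 0x31, 0x67, 0x9e]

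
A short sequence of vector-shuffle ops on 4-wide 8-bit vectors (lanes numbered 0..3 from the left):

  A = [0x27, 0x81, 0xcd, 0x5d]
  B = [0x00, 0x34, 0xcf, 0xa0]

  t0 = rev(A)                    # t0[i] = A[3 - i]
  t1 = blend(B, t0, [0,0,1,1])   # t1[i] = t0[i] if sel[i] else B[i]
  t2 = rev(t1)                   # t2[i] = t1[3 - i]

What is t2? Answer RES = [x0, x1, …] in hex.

RES = [ 0x27  0x81  0x34  0x00 ]

  t0: 5d cd 81 27
  t1: 00 34 81 27
  t2: 27 81 34 00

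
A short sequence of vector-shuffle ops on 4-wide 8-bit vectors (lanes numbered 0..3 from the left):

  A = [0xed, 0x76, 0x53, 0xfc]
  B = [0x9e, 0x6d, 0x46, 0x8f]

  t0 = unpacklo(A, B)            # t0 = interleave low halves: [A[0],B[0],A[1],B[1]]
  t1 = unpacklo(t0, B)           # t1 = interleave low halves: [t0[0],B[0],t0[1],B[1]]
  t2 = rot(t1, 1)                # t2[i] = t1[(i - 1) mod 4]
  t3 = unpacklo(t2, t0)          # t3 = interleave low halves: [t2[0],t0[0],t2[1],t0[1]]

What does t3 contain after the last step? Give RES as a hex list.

t0 = [0xed, 0x9e, 0x76, 0x6d]
t1 = [0xed, 0x9e, 0x9e, 0x6d]
t2 = [0x6d, 0xed, 0x9e, 0x9e]
t3 = [0x6d, 0xed, 0xed, 0x9e]

RES = [0x6d, 0xed, 0xed, 0x9e]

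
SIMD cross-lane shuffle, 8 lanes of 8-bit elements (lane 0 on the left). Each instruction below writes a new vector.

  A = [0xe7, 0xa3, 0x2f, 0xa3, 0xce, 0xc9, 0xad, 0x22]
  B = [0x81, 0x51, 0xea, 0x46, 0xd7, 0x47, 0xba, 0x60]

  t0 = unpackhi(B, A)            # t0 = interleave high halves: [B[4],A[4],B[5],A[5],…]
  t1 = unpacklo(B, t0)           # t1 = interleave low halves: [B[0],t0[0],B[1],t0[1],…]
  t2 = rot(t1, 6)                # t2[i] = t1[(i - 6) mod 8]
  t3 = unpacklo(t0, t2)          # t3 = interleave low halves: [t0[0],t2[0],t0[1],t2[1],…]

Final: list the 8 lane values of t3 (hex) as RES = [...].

RES = [ 0xd7  0x51  0xce  0xce  0x47  0xea  0xc9  0x47 ]

t0 = [0xd7, 0xce, 0x47, 0xc9, 0xba, 0xad, 0x60, 0x22]
t1 = [0x81, 0xd7, 0x51, 0xce, 0xea, 0x47, 0x46, 0xc9]
t2 = [0x51, 0xce, 0xea, 0x47, 0x46, 0xc9, 0x81, 0xd7]
t3 = [0xd7, 0x51, 0xce, 0xce, 0x47, 0xea, 0xc9, 0x47]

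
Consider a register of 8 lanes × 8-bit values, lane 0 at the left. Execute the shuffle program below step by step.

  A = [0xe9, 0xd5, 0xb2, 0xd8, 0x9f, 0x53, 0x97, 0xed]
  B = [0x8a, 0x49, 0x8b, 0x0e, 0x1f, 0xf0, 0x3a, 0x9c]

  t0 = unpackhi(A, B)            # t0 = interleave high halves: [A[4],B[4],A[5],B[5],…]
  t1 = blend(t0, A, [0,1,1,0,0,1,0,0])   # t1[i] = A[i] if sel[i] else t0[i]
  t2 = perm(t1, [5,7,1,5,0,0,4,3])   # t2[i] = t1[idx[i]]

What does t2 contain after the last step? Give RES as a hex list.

→ t0 |9f|1f|53|f0|97|3a|ed|9c|
→ t1 |9f|d5|b2|f0|97|53|ed|9c|
→ t2 |53|9c|d5|53|9f|9f|97|f0|

RES = [0x53, 0x9c, 0xd5, 0x53, 0x9f, 0x9f, 0x97, 0xf0]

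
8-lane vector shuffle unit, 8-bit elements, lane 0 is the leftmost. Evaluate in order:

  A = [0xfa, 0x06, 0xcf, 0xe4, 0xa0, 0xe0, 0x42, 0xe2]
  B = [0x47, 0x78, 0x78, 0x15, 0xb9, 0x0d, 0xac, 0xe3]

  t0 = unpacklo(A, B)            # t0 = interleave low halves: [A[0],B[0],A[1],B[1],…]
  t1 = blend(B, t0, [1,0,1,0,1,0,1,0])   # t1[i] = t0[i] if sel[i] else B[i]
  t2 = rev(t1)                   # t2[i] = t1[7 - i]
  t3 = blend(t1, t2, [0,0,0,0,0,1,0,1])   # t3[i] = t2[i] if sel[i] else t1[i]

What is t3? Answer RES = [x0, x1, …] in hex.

RES = [0xfa, 0x78, 0x06, 0x15, 0xcf, 0x06, 0xe4, 0xfa]

  t0: fa 47 06 78 cf 78 e4 15
  t1: fa 78 06 15 cf 0d e4 e3
  t2: e3 e4 0d cf 15 06 78 fa
  t3: fa 78 06 15 cf 06 e4 fa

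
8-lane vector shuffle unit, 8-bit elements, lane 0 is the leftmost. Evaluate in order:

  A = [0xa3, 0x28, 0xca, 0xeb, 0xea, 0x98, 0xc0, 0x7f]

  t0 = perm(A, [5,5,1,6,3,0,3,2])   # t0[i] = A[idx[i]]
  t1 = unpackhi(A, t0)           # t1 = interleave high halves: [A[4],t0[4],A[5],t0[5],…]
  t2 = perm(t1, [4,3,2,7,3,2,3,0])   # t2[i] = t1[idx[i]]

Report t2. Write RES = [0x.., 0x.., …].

RES = [0xc0, 0xa3, 0x98, 0xca, 0xa3, 0x98, 0xa3, 0xea]

→ t0 |98|98|28|c0|eb|a3|eb|ca|
→ t1 |ea|eb|98|a3|c0|eb|7f|ca|
→ t2 |c0|a3|98|ca|a3|98|a3|ea|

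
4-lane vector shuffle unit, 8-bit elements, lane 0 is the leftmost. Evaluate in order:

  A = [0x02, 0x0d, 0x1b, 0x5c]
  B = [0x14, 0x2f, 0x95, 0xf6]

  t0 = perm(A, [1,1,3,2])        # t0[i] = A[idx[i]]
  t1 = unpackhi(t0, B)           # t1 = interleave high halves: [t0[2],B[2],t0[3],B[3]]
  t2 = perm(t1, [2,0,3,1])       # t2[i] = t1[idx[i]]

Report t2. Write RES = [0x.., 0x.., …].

t0 = [0x0d, 0x0d, 0x5c, 0x1b]
t1 = [0x5c, 0x95, 0x1b, 0xf6]
t2 = [0x1b, 0x5c, 0xf6, 0x95]

RES = [0x1b, 0x5c, 0xf6, 0x95]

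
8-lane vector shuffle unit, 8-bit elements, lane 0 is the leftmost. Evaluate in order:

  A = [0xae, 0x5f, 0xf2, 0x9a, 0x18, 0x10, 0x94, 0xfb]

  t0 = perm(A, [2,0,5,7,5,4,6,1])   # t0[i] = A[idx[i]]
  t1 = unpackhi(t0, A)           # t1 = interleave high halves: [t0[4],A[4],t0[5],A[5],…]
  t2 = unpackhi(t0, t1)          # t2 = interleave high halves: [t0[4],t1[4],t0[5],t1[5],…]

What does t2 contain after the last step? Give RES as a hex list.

t0 = [0xf2, 0xae, 0x10, 0xfb, 0x10, 0x18, 0x94, 0x5f]
t1 = [0x10, 0x18, 0x18, 0x10, 0x94, 0x94, 0x5f, 0xfb]
t2 = [0x10, 0x94, 0x18, 0x94, 0x94, 0x5f, 0x5f, 0xfb]

RES = [0x10, 0x94, 0x18, 0x94, 0x94, 0x5f, 0x5f, 0xfb]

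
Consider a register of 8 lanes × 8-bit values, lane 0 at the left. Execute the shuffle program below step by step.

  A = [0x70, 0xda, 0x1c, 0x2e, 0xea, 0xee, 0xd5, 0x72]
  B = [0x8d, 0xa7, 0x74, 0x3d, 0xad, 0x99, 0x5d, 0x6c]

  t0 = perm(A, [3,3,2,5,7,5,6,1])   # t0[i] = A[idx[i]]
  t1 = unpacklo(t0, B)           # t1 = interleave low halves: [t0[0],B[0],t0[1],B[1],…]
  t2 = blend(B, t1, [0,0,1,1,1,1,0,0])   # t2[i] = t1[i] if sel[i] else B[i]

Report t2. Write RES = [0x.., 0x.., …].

RES = [ 0x8d  0xa7  0x2e  0xa7  0x1c  0x74  0x5d  0x6c ]

→ t0 |2e|2e|1c|ee|72|ee|d5|da|
→ t1 |2e|8d|2e|a7|1c|74|ee|3d|
→ t2 |8d|a7|2e|a7|1c|74|5d|6c|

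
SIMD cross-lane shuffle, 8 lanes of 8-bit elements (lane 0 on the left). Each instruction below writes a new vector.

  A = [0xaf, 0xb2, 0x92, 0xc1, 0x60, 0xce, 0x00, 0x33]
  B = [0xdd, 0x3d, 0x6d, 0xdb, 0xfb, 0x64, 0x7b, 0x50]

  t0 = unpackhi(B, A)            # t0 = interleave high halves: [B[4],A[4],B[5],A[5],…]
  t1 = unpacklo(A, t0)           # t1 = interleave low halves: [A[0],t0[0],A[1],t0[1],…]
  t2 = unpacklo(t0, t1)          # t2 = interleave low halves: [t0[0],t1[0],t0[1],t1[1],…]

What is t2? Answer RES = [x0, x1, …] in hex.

RES = [ 0xfb  0xaf  0x60  0xfb  0x64  0xb2  0xce  0x60 ]

t0 = [0xfb, 0x60, 0x64, 0xce, 0x7b, 0x00, 0x50, 0x33]
t1 = [0xaf, 0xfb, 0xb2, 0x60, 0x92, 0x64, 0xc1, 0xce]
t2 = [0xfb, 0xaf, 0x60, 0xfb, 0x64, 0xb2, 0xce, 0x60]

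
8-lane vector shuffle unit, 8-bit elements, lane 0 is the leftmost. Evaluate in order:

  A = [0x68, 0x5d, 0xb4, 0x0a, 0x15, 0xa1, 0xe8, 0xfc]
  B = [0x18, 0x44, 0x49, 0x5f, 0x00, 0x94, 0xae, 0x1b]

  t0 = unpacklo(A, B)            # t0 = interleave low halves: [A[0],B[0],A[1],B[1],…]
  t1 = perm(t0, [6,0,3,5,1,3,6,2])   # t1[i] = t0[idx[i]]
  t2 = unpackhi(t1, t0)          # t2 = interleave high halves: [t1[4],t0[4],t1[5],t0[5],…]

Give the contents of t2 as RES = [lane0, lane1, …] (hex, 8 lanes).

t0 = [0x68, 0x18, 0x5d, 0x44, 0xb4, 0x49, 0x0a, 0x5f]
t1 = [0x0a, 0x68, 0x44, 0x49, 0x18, 0x44, 0x0a, 0x5d]
t2 = [0x18, 0xb4, 0x44, 0x49, 0x0a, 0x0a, 0x5d, 0x5f]

RES = [ 0x18  0xb4  0x44  0x49  0x0a  0x0a  0x5d  0x5f ]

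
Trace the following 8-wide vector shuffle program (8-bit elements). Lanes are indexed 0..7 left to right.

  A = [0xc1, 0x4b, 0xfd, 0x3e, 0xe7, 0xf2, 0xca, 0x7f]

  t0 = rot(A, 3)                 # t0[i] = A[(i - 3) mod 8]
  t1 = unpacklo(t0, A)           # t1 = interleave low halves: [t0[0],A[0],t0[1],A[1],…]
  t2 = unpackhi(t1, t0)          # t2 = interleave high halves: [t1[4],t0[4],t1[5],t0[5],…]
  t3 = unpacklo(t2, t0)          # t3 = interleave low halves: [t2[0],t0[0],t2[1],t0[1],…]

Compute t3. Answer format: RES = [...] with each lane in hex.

t0 = [0xf2, 0xca, 0x7f, 0xc1, 0x4b, 0xfd, 0x3e, 0xe7]
t1 = [0xf2, 0xc1, 0xca, 0x4b, 0x7f, 0xfd, 0xc1, 0x3e]
t2 = [0x7f, 0x4b, 0xfd, 0xfd, 0xc1, 0x3e, 0x3e, 0xe7]
t3 = [0x7f, 0xf2, 0x4b, 0xca, 0xfd, 0x7f, 0xfd, 0xc1]

RES = [0x7f, 0xf2, 0x4b, 0xca, 0xfd, 0x7f, 0xfd, 0xc1]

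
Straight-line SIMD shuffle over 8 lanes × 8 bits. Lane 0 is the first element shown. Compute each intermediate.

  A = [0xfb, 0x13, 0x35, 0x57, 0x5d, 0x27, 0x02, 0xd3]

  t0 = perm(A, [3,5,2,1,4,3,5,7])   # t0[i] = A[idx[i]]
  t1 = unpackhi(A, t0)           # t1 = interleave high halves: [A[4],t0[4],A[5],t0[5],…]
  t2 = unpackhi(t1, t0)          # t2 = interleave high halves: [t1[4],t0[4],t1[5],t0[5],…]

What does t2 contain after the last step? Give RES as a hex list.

→ t0 |57|27|35|13|5d|57|27|d3|
→ t1 |5d|5d|27|57|02|27|d3|d3|
→ t2 |02|5d|27|57|d3|27|d3|d3|

RES = [0x02, 0x5d, 0x27, 0x57, 0xd3, 0x27, 0xd3, 0xd3]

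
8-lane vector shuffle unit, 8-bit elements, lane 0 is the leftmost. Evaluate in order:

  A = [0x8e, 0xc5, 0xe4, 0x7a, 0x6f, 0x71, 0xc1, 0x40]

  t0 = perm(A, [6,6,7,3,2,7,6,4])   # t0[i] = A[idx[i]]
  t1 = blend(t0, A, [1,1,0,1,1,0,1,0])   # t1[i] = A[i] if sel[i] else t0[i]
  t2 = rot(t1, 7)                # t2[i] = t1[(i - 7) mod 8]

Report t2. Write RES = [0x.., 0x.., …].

RES = [0xc5, 0x40, 0x7a, 0x6f, 0x40, 0xc1, 0x6f, 0x8e]

t0 = [0xc1, 0xc1, 0x40, 0x7a, 0xe4, 0x40, 0xc1, 0x6f]
t1 = [0x8e, 0xc5, 0x40, 0x7a, 0x6f, 0x40, 0xc1, 0x6f]
t2 = [0xc5, 0x40, 0x7a, 0x6f, 0x40, 0xc1, 0x6f, 0x8e]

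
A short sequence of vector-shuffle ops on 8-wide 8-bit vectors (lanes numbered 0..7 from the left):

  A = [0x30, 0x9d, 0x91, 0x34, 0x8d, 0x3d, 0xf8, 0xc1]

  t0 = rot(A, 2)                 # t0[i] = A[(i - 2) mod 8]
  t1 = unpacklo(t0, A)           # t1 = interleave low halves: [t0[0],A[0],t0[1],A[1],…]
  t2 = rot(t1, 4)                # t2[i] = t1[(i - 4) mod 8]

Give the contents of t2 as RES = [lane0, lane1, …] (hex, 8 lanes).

RES = [0x30, 0x91, 0x9d, 0x34, 0xf8, 0x30, 0xc1, 0x9d]

→ t0 |f8|c1|30|9d|91|34|8d|3d|
→ t1 |f8|30|c1|9d|30|91|9d|34|
→ t2 |30|91|9d|34|f8|30|c1|9d|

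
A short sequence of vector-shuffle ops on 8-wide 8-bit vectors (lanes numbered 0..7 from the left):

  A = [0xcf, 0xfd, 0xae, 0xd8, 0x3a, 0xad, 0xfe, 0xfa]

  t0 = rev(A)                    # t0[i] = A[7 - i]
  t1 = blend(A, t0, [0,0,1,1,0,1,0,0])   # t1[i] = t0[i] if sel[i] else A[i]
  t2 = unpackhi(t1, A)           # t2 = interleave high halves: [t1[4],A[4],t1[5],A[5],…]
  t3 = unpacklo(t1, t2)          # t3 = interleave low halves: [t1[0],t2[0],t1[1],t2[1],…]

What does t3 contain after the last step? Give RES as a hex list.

RES = [ 0xcf  0x3a  0xfd  0x3a  0xad  0xae  0x3a  0xad ]

  t0: fa fe ad 3a d8 ae fd cf
  t1: cf fd ad 3a 3a ae fe fa
  t2: 3a 3a ae ad fe fe fa fa
  t3: cf 3a fd 3a ad ae 3a ad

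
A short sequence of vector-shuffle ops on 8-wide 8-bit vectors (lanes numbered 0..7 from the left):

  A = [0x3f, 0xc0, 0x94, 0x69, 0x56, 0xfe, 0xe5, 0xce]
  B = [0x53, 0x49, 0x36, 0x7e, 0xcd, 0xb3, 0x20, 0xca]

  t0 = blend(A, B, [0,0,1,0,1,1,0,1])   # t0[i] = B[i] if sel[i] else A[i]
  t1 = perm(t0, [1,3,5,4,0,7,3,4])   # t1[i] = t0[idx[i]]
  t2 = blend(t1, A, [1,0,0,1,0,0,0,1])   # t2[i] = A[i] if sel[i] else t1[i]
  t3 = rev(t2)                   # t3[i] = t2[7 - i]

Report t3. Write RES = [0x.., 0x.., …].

RES = [0xce, 0x69, 0xca, 0x3f, 0x69, 0xb3, 0x69, 0x3f]

  t0: 3f c0 36 69 cd b3 e5 ca
  t1: c0 69 b3 cd 3f ca 69 cd
  t2: 3f 69 b3 69 3f ca 69 ce
  t3: ce 69 ca 3f 69 b3 69 3f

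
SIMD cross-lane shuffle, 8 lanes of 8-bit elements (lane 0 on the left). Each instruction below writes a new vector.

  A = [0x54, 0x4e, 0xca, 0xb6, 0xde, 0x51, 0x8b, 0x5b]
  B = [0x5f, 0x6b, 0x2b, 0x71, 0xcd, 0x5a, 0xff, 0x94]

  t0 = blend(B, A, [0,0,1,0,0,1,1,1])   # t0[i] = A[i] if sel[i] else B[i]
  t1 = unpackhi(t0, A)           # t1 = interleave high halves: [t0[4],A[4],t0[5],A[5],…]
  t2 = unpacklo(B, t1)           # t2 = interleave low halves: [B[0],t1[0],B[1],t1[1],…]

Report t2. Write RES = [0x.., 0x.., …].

RES = [0x5f, 0xcd, 0x6b, 0xde, 0x2b, 0x51, 0x71, 0x51]

t0 = [0x5f, 0x6b, 0xca, 0x71, 0xcd, 0x51, 0x8b, 0x5b]
t1 = [0xcd, 0xde, 0x51, 0x51, 0x8b, 0x8b, 0x5b, 0x5b]
t2 = [0x5f, 0xcd, 0x6b, 0xde, 0x2b, 0x51, 0x71, 0x51]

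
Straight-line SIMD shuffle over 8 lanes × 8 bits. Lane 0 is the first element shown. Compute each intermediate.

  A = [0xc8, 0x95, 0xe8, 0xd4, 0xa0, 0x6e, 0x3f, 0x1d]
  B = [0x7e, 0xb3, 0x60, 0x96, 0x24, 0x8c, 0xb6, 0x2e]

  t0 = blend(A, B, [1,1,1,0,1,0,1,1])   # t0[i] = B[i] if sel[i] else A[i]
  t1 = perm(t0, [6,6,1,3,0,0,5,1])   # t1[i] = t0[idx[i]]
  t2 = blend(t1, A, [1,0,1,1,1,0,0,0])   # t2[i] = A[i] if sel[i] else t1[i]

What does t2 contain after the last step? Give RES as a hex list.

→ t0 |7e|b3|60|d4|24|6e|b6|2e|
→ t1 |b6|b6|b3|d4|7e|7e|6e|b3|
→ t2 |c8|b6|e8|d4|a0|7e|6e|b3|

RES = [ 0xc8  0xb6  0xe8  0xd4  0xa0  0x7e  0x6e  0xb3 ]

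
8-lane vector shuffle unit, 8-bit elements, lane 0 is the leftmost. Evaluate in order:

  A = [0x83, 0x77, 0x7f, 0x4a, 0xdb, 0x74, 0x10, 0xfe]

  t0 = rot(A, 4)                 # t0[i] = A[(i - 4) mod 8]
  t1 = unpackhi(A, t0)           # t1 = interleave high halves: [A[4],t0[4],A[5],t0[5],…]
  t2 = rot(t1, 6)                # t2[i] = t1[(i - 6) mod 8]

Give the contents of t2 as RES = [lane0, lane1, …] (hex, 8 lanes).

RES = [0x74, 0x77, 0x10, 0x7f, 0xfe, 0x4a, 0xdb, 0x83]

→ t0 |db|74|10|fe|83|77|7f|4a|
→ t1 |db|83|74|77|10|7f|fe|4a|
→ t2 |74|77|10|7f|fe|4a|db|83|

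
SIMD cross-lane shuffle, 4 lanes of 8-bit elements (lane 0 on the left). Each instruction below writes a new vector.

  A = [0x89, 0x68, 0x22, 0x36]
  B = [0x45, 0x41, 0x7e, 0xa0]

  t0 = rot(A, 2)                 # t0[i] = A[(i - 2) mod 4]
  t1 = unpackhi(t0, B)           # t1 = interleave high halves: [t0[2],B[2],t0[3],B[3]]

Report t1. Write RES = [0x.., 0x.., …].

RES = [0x89, 0x7e, 0x68, 0xa0]

→ t0 |22|36|89|68|
→ t1 |89|7e|68|a0|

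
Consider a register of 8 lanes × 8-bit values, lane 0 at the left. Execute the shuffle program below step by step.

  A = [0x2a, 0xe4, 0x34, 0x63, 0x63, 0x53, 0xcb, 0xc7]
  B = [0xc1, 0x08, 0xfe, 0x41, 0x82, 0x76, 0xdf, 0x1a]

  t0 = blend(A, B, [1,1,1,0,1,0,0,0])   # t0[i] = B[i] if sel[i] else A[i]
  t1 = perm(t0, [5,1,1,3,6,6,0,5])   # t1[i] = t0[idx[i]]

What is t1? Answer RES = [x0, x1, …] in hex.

RES = [ 0x53  0x08  0x08  0x63  0xcb  0xcb  0xc1  0x53 ]

→ t0 |c1|08|fe|63|82|53|cb|c7|
→ t1 |53|08|08|63|cb|cb|c1|53|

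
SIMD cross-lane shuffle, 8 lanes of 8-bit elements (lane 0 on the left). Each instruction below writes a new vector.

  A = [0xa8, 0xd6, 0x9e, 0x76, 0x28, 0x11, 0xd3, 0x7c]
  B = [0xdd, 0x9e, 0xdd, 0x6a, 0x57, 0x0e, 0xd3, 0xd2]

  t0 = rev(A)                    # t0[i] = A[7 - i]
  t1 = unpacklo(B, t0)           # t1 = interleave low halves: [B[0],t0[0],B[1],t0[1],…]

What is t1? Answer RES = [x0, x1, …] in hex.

RES = [ 0xdd  0x7c  0x9e  0xd3  0xdd  0x11  0x6a  0x28 ]

t0 = [0x7c, 0xd3, 0x11, 0x28, 0x76, 0x9e, 0xd6, 0xa8]
t1 = [0xdd, 0x7c, 0x9e, 0xd3, 0xdd, 0x11, 0x6a, 0x28]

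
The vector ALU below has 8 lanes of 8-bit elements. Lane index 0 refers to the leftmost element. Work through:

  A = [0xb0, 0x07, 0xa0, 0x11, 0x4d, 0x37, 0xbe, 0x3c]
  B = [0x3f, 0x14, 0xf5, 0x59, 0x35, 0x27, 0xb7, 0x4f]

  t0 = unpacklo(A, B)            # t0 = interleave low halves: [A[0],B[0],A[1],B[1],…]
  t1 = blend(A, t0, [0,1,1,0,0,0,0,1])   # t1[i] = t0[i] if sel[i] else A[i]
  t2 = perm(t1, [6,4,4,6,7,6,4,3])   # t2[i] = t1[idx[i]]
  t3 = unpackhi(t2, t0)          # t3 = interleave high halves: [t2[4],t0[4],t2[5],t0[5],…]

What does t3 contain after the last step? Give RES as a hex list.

RES = [ 0x59  0xa0  0xbe  0xf5  0x4d  0x11  0x11  0x59 ]

  t0: b0 3f 07 14 a0 f5 11 59
  t1: b0 3f 07 11 4d 37 be 59
  t2: be 4d 4d be 59 be 4d 11
  t3: 59 a0 be f5 4d 11 11 59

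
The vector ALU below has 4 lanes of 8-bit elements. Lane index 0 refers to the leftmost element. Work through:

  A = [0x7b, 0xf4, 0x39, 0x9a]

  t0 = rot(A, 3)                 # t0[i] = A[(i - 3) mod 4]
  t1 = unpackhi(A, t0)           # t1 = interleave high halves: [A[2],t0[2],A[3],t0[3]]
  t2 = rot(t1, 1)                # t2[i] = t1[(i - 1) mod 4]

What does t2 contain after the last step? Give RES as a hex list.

RES = [0x7b, 0x39, 0x9a, 0x9a]

  t0: f4 39 9a 7b
  t1: 39 9a 9a 7b
  t2: 7b 39 9a 9a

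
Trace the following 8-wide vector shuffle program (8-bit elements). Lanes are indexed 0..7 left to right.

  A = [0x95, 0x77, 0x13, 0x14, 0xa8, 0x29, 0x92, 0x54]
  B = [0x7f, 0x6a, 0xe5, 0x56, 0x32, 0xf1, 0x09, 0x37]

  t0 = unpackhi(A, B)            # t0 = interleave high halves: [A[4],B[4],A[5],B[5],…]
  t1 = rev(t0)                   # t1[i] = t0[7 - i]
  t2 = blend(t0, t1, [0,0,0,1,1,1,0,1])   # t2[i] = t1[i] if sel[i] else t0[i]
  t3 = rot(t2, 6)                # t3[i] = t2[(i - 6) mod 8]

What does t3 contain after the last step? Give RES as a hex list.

t0 = [0xa8, 0x32, 0x29, 0xf1, 0x92, 0x09, 0x54, 0x37]
t1 = [0x37, 0x54, 0x09, 0x92, 0xf1, 0x29, 0x32, 0xa8]
t2 = [0xa8, 0x32, 0x29, 0x92, 0xf1, 0x29, 0x54, 0xa8]
t3 = [0x29, 0x92, 0xf1, 0x29, 0x54, 0xa8, 0xa8, 0x32]

RES = [0x29, 0x92, 0xf1, 0x29, 0x54, 0xa8, 0xa8, 0x32]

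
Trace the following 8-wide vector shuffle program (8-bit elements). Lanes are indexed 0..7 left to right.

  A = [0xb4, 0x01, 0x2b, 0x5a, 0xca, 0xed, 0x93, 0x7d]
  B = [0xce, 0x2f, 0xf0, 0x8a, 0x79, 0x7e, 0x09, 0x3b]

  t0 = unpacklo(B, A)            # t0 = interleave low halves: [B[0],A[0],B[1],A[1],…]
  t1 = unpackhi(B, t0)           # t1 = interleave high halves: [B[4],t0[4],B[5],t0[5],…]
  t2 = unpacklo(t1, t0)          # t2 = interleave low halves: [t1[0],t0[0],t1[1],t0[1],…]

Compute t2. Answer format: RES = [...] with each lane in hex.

RES = [0x79, 0xce, 0xf0, 0xb4, 0x7e, 0x2f, 0x2b, 0x01]

t0 = [0xce, 0xb4, 0x2f, 0x01, 0xf0, 0x2b, 0x8a, 0x5a]
t1 = [0x79, 0xf0, 0x7e, 0x2b, 0x09, 0x8a, 0x3b, 0x5a]
t2 = [0x79, 0xce, 0xf0, 0xb4, 0x7e, 0x2f, 0x2b, 0x01]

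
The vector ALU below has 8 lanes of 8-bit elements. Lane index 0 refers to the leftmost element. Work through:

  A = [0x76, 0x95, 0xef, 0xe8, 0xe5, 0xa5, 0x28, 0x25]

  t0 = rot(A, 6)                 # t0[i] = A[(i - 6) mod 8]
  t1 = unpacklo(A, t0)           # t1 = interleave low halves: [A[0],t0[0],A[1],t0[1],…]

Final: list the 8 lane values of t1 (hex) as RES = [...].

→ t0 |ef|e8|e5|a5|28|25|76|95|
→ t1 |76|ef|95|e8|ef|e5|e8|a5|

RES = [ 0x76  0xef  0x95  0xe8  0xef  0xe5  0xe8  0xa5 ]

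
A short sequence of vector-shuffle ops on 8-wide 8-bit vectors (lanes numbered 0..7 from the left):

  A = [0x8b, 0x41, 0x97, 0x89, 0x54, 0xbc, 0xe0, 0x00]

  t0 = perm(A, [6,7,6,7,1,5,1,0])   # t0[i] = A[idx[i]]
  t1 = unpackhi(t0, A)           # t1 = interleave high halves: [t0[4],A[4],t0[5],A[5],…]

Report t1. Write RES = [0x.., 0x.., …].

t0 = [0xe0, 0x00, 0xe0, 0x00, 0x41, 0xbc, 0x41, 0x8b]
t1 = [0x41, 0x54, 0xbc, 0xbc, 0x41, 0xe0, 0x8b, 0x00]

RES = [ 0x41  0x54  0xbc  0xbc  0x41  0xe0  0x8b  0x00 ]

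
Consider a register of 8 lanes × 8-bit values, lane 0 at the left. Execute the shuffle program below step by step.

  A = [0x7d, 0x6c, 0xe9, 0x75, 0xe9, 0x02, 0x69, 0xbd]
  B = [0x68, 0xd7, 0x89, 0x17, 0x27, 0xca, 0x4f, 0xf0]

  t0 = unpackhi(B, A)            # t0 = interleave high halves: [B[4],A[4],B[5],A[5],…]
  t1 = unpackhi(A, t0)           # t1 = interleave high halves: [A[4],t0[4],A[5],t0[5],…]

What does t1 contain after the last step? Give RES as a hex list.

RES = [0xe9, 0x4f, 0x02, 0x69, 0x69, 0xf0, 0xbd, 0xbd]

t0 = [0x27, 0xe9, 0xca, 0x02, 0x4f, 0x69, 0xf0, 0xbd]
t1 = [0xe9, 0x4f, 0x02, 0x69, 0x69, 0xf0, 0xbd, 0xbd]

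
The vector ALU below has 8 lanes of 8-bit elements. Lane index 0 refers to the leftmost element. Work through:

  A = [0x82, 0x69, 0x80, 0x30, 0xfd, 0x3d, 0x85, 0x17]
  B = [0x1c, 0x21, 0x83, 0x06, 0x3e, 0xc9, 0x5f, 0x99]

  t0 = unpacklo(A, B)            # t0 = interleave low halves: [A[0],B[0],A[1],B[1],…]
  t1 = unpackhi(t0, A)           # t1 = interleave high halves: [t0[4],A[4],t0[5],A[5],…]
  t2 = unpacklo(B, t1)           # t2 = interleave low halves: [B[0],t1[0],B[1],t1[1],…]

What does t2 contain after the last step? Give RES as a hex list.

t0 = [0x82, 0x1c, 0x69, 0x21, 0x80, 0x83, 0x30, 0x06]
t1 = [0x80, 0xfd, 0x83, 0x3d, 0x30, 0x85, 0x06, 0x17]
t2 = [0x1c, 0x80, 0x21, 0xfd, 0x83, 0x83, 0x06, 0x3d]

RES = [0x1c, 0x80, 0x21, 0xfd, 0x83, 0x83, 0x06, 0x3d]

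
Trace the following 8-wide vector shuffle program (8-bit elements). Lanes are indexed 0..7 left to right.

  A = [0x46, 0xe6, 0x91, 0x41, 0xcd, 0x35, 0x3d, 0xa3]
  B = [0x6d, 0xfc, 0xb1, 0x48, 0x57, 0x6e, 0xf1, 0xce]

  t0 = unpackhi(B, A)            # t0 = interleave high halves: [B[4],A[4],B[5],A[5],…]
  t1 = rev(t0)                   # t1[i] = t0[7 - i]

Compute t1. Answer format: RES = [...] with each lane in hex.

RES = [ 0xa3  0xce  0x3d  0xf1  0x35  0x6e  0xcd  0x57 ]

  t0: 57 cd 6e 35 f1 3d ce a3
  t1: a3 ce 3d f1 35 6e cd 57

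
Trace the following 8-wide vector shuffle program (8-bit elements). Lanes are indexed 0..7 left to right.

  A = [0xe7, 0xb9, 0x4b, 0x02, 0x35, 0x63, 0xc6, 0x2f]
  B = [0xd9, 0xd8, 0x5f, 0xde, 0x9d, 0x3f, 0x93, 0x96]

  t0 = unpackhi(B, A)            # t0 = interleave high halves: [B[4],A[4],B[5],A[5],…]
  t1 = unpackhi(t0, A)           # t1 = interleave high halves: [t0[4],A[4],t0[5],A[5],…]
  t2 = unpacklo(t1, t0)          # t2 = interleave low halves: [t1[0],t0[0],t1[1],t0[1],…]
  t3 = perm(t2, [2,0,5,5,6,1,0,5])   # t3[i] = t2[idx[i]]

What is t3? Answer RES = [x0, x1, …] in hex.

t0 = [0x9d, 0x35, 0x3f, 0x63, 0x93, 0xc6, 0x96, 0x2f]
t1 = [0x93, 0x35, 0xc6, 0x63, 0x96, 0xc6, 0x2f, 0x2f]
t2 = [0x93, 0x9d, 0x35, 0x35, 0xc6, 0x3f, 0x63, 0x63]
t3 = [0x35, 0x93, 0x3f, 0x3f, 0x63, 0x9d, 0x93, 0x3f]

RES = [0x35, 0x93, 0x3f, 0x3f, 0x63, 0x9d, 0x93, 0x3f]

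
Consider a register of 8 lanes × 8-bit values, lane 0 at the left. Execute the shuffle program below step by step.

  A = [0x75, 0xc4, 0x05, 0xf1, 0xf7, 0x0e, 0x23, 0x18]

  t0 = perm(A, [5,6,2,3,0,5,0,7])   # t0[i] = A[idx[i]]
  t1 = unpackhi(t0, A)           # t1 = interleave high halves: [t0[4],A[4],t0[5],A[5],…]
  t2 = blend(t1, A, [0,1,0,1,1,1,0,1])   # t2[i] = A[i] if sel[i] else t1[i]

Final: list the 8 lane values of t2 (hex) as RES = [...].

→ t0 |0e|23|05|f1|75|0e|75|18|
→ t1 |75|f7|0e|0e|75|23|18|18|
→ t2 |75|c4|0e|f1|f7|0e|18|18|

RES = [ 0x75  0xc4  0x0e  0xf1  0xf7  0x0e  0x18  0x18 ]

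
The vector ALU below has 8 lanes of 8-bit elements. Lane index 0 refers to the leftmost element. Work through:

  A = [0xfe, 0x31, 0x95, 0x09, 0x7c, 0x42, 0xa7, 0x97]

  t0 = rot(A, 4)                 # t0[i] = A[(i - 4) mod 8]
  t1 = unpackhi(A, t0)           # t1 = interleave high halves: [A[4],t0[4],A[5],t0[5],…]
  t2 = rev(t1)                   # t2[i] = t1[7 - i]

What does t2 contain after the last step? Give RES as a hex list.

→ t0 |7c|42|a7|97|fe|31|95|09|
→ t1 |7c|fe|42|31|a7|95|97|09|
→ t2 |09|97|95|a7|31|42|fe|7c|

RES = [ 0x09  0x97  0x95  0xa7  0x31  0x42  0xfe  0x7c ]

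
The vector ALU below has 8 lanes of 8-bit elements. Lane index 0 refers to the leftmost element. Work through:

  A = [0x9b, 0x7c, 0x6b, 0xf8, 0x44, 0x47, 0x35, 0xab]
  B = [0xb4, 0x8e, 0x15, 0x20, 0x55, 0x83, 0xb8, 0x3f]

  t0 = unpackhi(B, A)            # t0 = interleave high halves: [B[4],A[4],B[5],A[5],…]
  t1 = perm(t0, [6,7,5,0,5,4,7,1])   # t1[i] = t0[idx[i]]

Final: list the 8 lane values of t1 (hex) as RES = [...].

→ t0 |55|44|83|47|b8|35|3f|ab|
→ t1 |3f|ab|35|55|35|b8|ab|44|

RES = [ 0x3f  0xab  0x35  0x55  0x35  0xb8  0xab  0x44 ]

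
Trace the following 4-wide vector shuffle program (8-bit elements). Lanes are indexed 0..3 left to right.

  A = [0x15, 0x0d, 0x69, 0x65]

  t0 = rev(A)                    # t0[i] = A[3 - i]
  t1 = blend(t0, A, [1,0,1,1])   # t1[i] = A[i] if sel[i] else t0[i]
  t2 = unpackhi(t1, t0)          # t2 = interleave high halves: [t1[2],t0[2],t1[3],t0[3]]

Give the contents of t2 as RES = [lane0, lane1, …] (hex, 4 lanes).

RES = [ 0x69  0x0d  0x65  0x15 ]

t0 = [0x65, 0x69, 0x0d, 0x15]
t1 = [0x15, 0x69, 0x69, 0x65]
t2 = [0x69, 0x0d, 0x65, 0x15]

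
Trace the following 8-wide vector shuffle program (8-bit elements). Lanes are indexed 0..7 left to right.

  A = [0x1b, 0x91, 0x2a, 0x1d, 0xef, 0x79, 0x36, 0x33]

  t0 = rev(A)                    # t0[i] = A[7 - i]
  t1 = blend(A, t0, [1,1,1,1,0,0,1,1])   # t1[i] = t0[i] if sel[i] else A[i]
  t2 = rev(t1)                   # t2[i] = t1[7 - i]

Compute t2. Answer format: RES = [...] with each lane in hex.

t0 = [0x33, 0x36, 0x79, 0xef, 0x1d, 0x2a, 0x91, 0x1b]
t1 = [0x33, 0x36, 0x79, 0xef, 0xef, 0x79, 0x91, 0x1b]
t2 = [0x1b, 0x91, 0x79, 0xef, 0xef, 0x79, 0x36, 0x33]

RES = [ 0x1b  0x91  0x79  0xef  0xef  0x79  0x36  0x33 ]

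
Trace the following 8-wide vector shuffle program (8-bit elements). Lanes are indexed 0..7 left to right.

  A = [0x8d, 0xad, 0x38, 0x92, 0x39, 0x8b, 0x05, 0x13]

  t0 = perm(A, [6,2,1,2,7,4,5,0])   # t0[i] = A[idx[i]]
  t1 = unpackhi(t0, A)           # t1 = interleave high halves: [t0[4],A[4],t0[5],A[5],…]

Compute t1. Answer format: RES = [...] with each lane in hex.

RES = [0x13, 0x39, 0x39, 0x8b, 0x8b, 0x05, 0x8d, 0x13]

→ t0 |05|38|ad|38|13|39|8b|8d|
→ t1 |13|39|39|8b|8b|05|8d|13|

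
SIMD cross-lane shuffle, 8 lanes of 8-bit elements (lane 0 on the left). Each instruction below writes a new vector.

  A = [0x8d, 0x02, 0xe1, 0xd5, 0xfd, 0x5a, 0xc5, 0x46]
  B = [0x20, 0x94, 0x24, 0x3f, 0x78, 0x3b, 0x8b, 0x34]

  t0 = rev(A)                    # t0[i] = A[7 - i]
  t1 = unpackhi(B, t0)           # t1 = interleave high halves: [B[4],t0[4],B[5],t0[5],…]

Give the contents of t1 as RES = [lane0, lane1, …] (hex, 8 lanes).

t0 = [0x46, 0xc5, 0x5a, 0xfd, 0xd5, 0xe1, 0x02, 0x8d]
t1 = [0x78, 0xd5, 0x3b, 0xe1, 0x8b, 0x02, 0x34, 0x8d]

RES = [0x78, 0xd5, 0x3b, 0xe1, 0x8b, 0x02, 0x34, 0x8d]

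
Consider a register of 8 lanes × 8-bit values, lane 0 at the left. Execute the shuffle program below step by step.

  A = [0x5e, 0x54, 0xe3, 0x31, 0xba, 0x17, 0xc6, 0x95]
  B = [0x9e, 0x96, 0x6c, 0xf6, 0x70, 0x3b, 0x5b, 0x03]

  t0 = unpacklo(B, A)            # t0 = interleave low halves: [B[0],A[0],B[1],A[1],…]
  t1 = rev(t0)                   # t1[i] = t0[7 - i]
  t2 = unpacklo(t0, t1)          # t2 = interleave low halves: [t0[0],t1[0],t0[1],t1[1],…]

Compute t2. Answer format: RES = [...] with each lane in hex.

→ t0 |9e|5e|96|54|6c|e3|f6|31|
→ t1 |31|f6|e3|6c|54|96|5e|9e|
→ t2 |9e|31|5e|f6|96|e3|54|6c|

RES = [0x9e, 0x31, 0x5e, 0xf6, 0x96, 0xe3, 0x54, 0x6c]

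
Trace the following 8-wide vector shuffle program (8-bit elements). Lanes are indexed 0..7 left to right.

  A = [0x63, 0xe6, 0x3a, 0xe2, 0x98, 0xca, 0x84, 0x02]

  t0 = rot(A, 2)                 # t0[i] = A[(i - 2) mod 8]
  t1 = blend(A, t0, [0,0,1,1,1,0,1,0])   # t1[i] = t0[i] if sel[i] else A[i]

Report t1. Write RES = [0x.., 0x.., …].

t0 = [0x84, 0x02, 0x63, 0xe6, 0x3a, 0xe2, 0x98, 0xca]
t1 = [0x63, 0xe6, 0x63, 0xe6, 0x3a, 0xca, 0x98, 0x02]

RES = [0x63, 0xe6, 0x63, 0xe6, 0x3a, 0xca, 0x98, 0x02]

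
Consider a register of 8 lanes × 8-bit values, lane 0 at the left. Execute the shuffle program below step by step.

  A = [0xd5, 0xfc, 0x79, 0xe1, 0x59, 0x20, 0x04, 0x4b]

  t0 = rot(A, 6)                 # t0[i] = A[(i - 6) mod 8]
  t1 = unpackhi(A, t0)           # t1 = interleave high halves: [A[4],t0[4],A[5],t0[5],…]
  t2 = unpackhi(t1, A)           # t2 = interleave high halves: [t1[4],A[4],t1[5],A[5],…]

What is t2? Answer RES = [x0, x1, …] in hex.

RES = [ 0x04  0x59  0xd5  0x20  0x4b  0x04  0xfc  0x4b ]

  t0: 79 e1 59 20 04 4b d5 fc
  t1: 59 04 20 4b 04 d5 4b fc
  t2: 04 59 d5 20 4b 04 fc 4b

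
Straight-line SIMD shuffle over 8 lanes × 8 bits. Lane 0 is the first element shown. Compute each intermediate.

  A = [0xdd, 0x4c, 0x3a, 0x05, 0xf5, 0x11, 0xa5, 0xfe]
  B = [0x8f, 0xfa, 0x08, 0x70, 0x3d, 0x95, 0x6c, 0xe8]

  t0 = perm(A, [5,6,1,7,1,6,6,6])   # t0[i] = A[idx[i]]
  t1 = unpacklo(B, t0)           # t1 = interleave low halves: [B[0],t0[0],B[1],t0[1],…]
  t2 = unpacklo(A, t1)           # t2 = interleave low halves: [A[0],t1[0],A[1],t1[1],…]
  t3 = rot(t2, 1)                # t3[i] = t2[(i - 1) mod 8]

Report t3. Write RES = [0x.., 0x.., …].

  t0: 11 a5 4c fe 4c a5 a5 a5
  t1: 8f 11 fa a5 08 4c 70 fe
  t2: dd 8f 4c 11 3a fa 05 a5
  t3: a5 dd 8f 4c 11 3a fa 05

RES = [ 0xa5  0xdd  0x8f  0x4c  0x11  0x3a  0xfa  0x05 ]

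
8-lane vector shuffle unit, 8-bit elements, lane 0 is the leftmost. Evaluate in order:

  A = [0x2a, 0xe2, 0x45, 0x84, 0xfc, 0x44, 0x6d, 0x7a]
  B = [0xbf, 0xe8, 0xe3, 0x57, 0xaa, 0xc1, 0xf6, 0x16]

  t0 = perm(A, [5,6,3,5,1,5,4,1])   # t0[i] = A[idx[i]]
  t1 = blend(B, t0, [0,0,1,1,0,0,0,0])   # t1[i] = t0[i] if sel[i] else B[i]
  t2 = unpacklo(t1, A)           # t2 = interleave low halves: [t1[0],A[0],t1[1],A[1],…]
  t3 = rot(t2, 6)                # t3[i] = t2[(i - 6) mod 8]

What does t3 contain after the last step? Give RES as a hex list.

RES = [0xe8, 0xe2, 0x84, 0x45, 0x44, 0x84, 0xbf, 0x2a]

t0 = [0x44, 0x6d, 0x84, 0x44, 0xe2, 0x44, 0xfc, 0xe2]
t1 = [0xbf, 0xe8, 0x84, 0x44, 0xaa, 0xc1, 0xf6, 0x16]
t2 = [0xbf, 0x2a, 0xe8, 0xe2, 0x84, 0x45, 0x44, 0x84]
t3 = [0xe8, 0xe2, 0x84, 0x45, 0x44, 0x84, 0xbf, 0x2a]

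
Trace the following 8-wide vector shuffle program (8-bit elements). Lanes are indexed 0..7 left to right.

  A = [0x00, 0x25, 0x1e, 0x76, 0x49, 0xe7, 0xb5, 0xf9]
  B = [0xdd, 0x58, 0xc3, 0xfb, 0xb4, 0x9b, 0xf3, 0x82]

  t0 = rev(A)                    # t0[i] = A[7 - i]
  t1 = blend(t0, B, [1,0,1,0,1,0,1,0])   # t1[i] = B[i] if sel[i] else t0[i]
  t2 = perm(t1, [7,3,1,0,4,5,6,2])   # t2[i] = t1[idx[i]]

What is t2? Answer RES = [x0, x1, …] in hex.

  t0: f9 b5 e7 49 76 1e 25 00
  t1: dd b5 c3 49 b4 1e f3 00
  t2: 00 49 b5 dd b4 1e f3 c3

RES = [ 0x00  0x49  0xb5  0xdd  0xb4  0x1e  0xf3  0xc3 ]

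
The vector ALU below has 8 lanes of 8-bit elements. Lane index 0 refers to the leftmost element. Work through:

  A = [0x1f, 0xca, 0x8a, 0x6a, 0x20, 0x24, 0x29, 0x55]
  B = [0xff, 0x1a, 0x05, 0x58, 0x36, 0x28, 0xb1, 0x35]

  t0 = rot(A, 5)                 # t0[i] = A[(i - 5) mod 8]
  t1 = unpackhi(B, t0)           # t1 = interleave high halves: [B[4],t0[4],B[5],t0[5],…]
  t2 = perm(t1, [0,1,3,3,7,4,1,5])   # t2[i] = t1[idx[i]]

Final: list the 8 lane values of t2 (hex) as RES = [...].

t0 = [0x6a, 0x20, 0x24, 0x29, 0x55, 0x1f, 0xca, 0x8a]
t1 = [0x36, 0x55, 0x28, 0x1f, 0xb1, 0xca, 0x35, 0x8a]
t2 = [0x36, 0x55, 0x1f, 0x1f, 0x8a, 0xb1, 0x55, 0xca]

RES = [0x36, 0x55, 0x1f, 0x1f, 0x8a, 0xb1, 0x55, 0xca]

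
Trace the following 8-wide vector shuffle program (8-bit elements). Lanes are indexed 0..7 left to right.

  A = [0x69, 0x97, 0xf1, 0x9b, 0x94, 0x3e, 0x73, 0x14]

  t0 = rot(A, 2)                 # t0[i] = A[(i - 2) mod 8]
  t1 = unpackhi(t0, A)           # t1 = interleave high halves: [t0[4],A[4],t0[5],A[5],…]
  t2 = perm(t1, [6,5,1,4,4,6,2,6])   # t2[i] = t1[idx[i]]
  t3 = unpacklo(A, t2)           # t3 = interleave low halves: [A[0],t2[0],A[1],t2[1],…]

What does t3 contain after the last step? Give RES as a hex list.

t0 = [0x73, 0x14, 0x69, 0x97, 0xf1, 0x9b, 0x94, 0x3e]
t1 = [0xf1, 0x94, 0x9b, 0x3e, 0x94, 0x73, 0x3e, 0x14]
t2 = [0x3e, 0x73, 0x94, 0x94, 0x94, 0x3e, 0x9b, 0x3e]
t3 = [0x69, 0x3e, 0x97, 0x73, 0xf1, 0x94, 0x9b, 0x94]

RES = [ 0x69  0x3e  0x97  0x73  0xf1  0x94  0x9b  0x94 ]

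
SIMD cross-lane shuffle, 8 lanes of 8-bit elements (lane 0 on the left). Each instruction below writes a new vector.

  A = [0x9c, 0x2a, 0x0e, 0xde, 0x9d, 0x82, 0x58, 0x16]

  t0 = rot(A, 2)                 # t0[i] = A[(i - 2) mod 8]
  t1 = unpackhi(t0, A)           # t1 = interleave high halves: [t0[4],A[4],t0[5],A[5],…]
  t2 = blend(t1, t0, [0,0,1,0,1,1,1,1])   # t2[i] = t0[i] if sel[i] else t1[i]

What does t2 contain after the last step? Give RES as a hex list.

t0 = [0x58, 0x16, 0x9c, 0x2a, 0x0e, 0xde, 0x9d, 0x82]
t1 = [0x0e, 0x9d, 0xde, 0x82, 0x9d, 0x58, 0x82, 0x16]
t2 = [0x0e, 0x9d, 0x9c, 0x82, 0x0e, 0xde, 0x9d, 0x82]

RES = [ 0x0e  0x9d  0x9c  0x82  0x0e  0xde  0x9d  0x82 ]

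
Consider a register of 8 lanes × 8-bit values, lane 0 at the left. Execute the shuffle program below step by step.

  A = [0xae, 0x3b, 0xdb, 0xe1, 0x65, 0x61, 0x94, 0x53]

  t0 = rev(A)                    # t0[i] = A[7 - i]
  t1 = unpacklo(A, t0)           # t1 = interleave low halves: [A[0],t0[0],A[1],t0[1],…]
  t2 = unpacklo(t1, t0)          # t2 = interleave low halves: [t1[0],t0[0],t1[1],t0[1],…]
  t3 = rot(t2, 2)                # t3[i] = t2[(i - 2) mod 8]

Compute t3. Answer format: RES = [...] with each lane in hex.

RES = [ 0x94  0x65  0xae  0x53  0x53  0x94  0x3b  0x61 ]

  t0: 53 94 61 65 e1 db 3b ae
  t1: ae 53 3b 94 db 61 e1 65
  t2: ae 53 53 94 3b 61 94 65
  t3: 94 65 ae 53 53 94 3b 61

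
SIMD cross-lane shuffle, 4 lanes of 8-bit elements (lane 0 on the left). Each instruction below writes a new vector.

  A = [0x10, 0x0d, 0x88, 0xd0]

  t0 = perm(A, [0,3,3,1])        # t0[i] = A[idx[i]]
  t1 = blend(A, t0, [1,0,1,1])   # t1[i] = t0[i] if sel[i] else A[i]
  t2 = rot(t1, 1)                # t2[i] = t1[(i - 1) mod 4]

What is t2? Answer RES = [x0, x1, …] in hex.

→ t0 |10|d0|d0|0d|
→ t1 |10|0d|d0|0d|
→ t2 |0d|10|0d|d0|

RES = [ 0x0d  0x10  0x0d  0xd0 ]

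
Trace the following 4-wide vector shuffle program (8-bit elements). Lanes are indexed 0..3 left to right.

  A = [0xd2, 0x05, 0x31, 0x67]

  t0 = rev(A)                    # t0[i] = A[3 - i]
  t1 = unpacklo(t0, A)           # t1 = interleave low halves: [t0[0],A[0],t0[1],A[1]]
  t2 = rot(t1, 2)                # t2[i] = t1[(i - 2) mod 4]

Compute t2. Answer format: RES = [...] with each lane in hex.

RES = [ 0x31  0x05  0x67  0xd2 ]

→ t0 |67|31|05|d2|
→ t1 |67|d2|31|05|
→ t2 |31|05|67|d2|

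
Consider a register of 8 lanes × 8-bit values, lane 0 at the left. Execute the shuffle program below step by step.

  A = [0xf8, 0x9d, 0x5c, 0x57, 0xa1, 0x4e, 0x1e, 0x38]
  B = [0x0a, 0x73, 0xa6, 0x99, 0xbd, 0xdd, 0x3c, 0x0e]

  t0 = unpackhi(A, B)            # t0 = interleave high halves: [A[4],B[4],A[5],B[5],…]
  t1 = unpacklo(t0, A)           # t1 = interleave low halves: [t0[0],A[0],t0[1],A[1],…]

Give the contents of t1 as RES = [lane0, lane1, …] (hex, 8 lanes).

RES = [0xa1, 0xf8, 0xbd, 0x9d, 0x4e, 0x5c, 0xdd, 0x57]

t0 = [0xa1, 0xbd, 0x4e, 0xdd, 0x1e, 0x3c, 0x38, 0x0e]
t1 = [0xa1, 0xf8, 0xbd, 0x9d, 0x4e, 0x5c, 0xdd, 0x57]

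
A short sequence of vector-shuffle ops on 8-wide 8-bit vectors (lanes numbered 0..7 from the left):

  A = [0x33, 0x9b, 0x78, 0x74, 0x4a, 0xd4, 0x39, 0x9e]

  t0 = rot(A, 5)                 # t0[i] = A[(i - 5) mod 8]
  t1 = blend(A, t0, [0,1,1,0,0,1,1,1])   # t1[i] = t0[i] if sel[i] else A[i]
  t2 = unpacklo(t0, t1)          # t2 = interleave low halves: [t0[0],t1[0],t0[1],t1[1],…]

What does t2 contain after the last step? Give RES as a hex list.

  t0: 74 4a d4 39 9e 33 9b 78
  t1: 33 4a d4 74 4a 33 9b 78
  t2: 74 33 4a 4a d4 d4 39 74

RES = [ 0x74  0x33  0x4a  0x4a  0xd4  0xd4  0x39  0x74 ]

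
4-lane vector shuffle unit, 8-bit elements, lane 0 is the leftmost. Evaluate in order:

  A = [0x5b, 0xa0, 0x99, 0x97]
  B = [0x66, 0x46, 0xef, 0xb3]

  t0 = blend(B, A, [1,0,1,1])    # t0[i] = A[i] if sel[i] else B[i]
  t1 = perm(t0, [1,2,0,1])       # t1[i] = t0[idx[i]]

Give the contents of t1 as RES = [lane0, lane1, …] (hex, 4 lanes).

RES = [0x46, 0x99, 0x5b, 0x46]

t0 = [0x5b, 0x46, 0x99, 0x97]
t1 = [0x46, 0x99, 0x5b, 0x46]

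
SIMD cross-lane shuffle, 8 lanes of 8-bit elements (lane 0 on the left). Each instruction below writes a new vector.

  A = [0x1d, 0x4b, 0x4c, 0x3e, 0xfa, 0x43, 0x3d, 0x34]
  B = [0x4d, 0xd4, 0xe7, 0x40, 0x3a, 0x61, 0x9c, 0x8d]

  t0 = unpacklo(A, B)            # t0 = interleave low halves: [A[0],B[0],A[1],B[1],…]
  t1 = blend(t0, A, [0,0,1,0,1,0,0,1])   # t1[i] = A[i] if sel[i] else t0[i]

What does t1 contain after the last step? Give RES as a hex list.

RES = [0x1d, 0x4d, 0x4c, 0xd4, 0xfa, 0xe7, 0x3e, 0x34]

→ t0 |1d|4d|4b|d4|4c|e7|3e|40|
→ t1 |1d|4d|4c|d4|fa|e7|3e|34|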